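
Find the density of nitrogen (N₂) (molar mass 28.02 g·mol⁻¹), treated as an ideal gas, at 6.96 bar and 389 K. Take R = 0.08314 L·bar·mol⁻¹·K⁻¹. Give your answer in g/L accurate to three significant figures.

ρ ≈ 6.03 g/L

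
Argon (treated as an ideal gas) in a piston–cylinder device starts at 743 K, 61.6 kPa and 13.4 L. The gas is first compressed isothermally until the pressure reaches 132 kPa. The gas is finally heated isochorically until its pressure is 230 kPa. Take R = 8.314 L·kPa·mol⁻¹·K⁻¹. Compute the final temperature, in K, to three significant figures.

T constant ⇒ Boyle's law P V = const: T₂ = T₁; V₂ = V₁·(P₁/P₂) = 6.253 L.
Isochoric, so P/T is constant: V₃ = V₂; T₃ = T₂·(P₃/P₂) = 1295 K.

T₃ ≈ 1.29e+03 K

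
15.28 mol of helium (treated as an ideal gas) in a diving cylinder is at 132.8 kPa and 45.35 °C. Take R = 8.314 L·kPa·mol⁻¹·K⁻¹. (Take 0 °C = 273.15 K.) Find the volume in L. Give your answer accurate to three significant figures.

Convert: T = 318.50 K.
PV = nRT ⇒ V = nRT/P = (15.28 × 8.314 × 318.50) / 132.8

V ≈ 305 L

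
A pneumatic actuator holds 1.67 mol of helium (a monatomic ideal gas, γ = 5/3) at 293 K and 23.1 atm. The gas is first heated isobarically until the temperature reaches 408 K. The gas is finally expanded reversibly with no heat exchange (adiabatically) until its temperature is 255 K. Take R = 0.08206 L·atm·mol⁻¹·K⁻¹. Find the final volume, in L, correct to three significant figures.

From PV = nRT: V₁ = nRT₁/P₁ = 1.738 L.
Isobaric, so V/T is constant: P₂ = P₁; V₂ = V₁·(T₂/T₁) = 2.420 L.
Reversible adiabatic, γ = 5/3: P₃ = P₂·(T₃/T₂)^(γ/(γ−1)) = 7.134 atm; V₃ = V₂·(T₂/T₃)^(1/(γ−1)) = 4.899 L.

V₃ ≈ 4.90 L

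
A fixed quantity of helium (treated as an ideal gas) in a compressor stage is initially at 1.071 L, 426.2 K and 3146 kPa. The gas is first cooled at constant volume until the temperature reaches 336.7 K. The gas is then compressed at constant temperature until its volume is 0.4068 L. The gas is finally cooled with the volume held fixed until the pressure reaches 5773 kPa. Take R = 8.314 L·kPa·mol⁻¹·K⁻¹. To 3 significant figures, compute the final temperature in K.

Isochoric, so P/T is constant: V₂ = V₁; P₂ = P₁·(T₂/T₁) = 2485 kPa.
Isothermal, so P V is constant: T₃ = T₂; P₃ = P₂·(V₂/V₃) = 6543 kPa.
Isochoric, so P/T is constant: V₄ = V₃; T₄ = T₃·(P₄/P₃) = 297.1 K.

T₄ ≈ 297 K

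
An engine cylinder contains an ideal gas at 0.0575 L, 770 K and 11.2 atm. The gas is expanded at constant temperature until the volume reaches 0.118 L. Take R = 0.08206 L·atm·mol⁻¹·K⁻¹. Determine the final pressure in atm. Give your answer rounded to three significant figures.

P₂ ≈ 5.46 atm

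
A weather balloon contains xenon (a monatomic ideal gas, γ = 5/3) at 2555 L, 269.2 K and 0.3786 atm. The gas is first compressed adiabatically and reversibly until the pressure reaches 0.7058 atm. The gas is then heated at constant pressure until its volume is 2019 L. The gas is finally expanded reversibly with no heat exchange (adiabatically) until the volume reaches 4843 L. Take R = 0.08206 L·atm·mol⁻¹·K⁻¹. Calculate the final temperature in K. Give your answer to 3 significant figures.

T₄ ≈ 221 K

Reversible adiabatic, γ = 5/3: T₂ = T₁·(P₂/P₁)^((γ−1)/γ) = 345.4 K; V₂ = V₁·(P₁/P₂)^(1/γ) = 1758 L.
Isobaric, so V/T is constant: P₃ = P₂; T₃ = T₂·(V₃/V₂) = 396.6 K.
Reversible adiabatic, γ = 5/3: T₄ = T₃·(V₃/V₄)^(γ−1) = 221.3 K; P₄ = P₃·(V₃/V₄)^γ = 0.1642 atm.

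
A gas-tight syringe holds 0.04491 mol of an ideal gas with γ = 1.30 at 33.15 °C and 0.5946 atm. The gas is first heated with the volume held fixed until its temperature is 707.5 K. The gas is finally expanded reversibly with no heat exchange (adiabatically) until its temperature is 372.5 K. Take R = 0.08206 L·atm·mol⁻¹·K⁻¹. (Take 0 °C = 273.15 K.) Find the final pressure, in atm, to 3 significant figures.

Convert: T₁ = 306.3 K.
From PV = nRT: V₁ = nRT₁/P₁ = 1.898 L.
V constant ⇒ P ∝ T: V₂ = V₁; P₂ = P₁·(T₂/T₁) = 1.373 atm.
Reversible adiabatic, γ = 1.30: P₃ = P₂·(T₃/T₂)^(γ/(γ−1)) = 0.08522 atm; V₃ = V₂·(T₂/T₃)^(1/(γ−1)) = 16.11 L.

P₃ ≈ 0.0852 atm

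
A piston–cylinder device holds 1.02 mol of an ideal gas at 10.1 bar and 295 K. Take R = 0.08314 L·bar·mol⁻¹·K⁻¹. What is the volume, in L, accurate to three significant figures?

V ≈ 2.48 L

PV = nRT ⇒ V = nRT/P = (1.02 × 0.08314 × 295) / 10.1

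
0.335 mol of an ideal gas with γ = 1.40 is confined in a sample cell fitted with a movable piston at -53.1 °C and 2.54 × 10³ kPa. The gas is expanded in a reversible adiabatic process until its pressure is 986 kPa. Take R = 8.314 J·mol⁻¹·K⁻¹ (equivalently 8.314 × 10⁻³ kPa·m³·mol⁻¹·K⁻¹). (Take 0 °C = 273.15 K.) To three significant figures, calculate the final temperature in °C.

T₂ ≈ -105 °C

Convert: T₁ = 220.0 K.
From PV = nRT: V₁ = nRT₁/P₁ = 0.0002413 m³.
Adiabatic (γ = 1.40), T V^(γ−1) and P V^γ constant: T₂ = T₁·(P₂/P₁)^((γ−1)/γ) = 167.9 K; V₂ = V₁·(P₁/P₂)^(1/γ) = 0.0004743 m³.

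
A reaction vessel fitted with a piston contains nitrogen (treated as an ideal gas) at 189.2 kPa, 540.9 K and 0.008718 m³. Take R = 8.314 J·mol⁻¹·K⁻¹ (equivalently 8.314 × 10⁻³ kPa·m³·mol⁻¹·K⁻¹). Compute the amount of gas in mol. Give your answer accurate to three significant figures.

n ≈ 0.367 mol

PV = nRT ⇒ n = PV/(RT) = (189.2 × 0.008718) / (8.314 × 10⁻³ × 540.9)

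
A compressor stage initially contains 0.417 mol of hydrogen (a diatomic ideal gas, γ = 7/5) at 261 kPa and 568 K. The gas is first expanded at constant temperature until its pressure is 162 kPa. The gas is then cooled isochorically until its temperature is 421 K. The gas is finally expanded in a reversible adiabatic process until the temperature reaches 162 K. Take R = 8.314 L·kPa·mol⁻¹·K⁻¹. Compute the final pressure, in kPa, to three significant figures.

P₄ ≈ 4.24 kPa

From PV = nRT: V₁ = nRT₁/P₁ = 7.545 L.
T constant ⇒ Boyle's law P V = const: T₂ = T₁; V₂ = V₁·(P₁/P₂) = 12.16 L.
Isochoric, so P/T is constant: V₃ = V₂; P₃ = P₂·(T₃/T₂) = 120.1 kPa.
Adiabatic (γ = 7/5), T V^(γ−1) and P V^γ constant: P₄ = P₃·(T₄/T₃)^(γ/(γ−1)) = 4.244 kPa; V₄ = V₃·(T₃/T₄)^(1/(γ−1)) = 132.3 L.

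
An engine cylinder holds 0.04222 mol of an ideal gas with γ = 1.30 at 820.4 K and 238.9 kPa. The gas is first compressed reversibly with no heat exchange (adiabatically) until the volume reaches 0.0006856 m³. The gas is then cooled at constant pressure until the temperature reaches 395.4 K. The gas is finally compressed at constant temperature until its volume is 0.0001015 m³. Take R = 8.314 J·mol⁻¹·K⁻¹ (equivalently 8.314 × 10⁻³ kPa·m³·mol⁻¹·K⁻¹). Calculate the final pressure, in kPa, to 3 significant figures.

P₄ ≈ 1.37e+03 kPa

From PV = nRT: V₁ = nRT₁/P₁ = 0.001205 m³.
Reversible adiabatic, γ = 1.30: T₂ = T₁·(V₁/V₂)^(γ−1) = 971.7 K; P₂ = P₁·(V₁/V₂)^γ = 497.5 kPa.
Isobaric, so V/T is constant: P₃ = P₂; V₃ = V₂·(T₃/T₂) = 0.0002790 m³.
T constant ⇒ Boyle's law P V = const: T₄ = T₃; P₄ = P₃·(V₃/V₄) = 1367 kPa.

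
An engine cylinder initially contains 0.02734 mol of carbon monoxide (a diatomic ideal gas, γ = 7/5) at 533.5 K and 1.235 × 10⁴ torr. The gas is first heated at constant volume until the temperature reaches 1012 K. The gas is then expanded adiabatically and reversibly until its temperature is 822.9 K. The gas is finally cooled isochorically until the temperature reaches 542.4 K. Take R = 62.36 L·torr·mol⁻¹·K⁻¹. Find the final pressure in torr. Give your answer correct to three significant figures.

P₄ ≈ 7.49e+03 torr

From PV = nRT: V₁ = nRT₁/P₁ = 0.07365 L.
V constant ⇒ P ∝ T: V₂ = V₁; P₂ = P₁·(T₂/T₁) = 2.343e+04 torr.
Reversible adiabatic, γ = 7/5: P₃ = P₂·(T₃/T₂)^(γ/(γ−1)) = 1.136e+04 torr; V₃ = V₂·(T₂/T₃)^(1/(γ−1)) = 0.1235 L.
Isochoric, so P/T is constant: V₄ = V₃; P₄ = P₃·(T₄/T₃) = 7486 torr.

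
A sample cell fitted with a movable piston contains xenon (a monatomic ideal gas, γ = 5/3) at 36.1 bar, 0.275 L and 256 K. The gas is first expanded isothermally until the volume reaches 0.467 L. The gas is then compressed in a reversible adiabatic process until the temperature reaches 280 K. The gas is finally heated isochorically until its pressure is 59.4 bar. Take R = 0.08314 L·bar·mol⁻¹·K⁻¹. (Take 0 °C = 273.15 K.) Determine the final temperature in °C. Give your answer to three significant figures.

T₄ ≈ 352 °C

Isothermal, so P V is constant: T₂ = T₁; P₂ = P₁·(V₁/V₂) = 21.26 bar.
Reversible adiabatic, γ = 5/3: P₃ = P₂·(T₃/T₂)^(γ/(γ−1)) = 26.60 bar; V₃ = V₂·(T₂/T₃)^(1/(γ−1)) = 0.4083 L.
Isochoric, so P/T is constant: V₄ = V₃; T₄ = T₃·(P₄/P₃) = 625.4 K.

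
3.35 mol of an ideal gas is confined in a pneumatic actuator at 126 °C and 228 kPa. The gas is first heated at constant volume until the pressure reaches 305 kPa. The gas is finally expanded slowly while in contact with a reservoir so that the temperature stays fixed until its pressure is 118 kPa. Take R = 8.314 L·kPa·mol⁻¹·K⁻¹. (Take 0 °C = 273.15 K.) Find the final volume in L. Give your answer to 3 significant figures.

V₃ ≈ 126 L

Convert: T₁ = 399.1 K.
From PV = nRT: V₁ = nRT₁/P₁ = 48.76 L.
V constant ⇒ P ∝ T: V₂ = V₁; T₂ = T₁·(P₂/P₁) = 534.0 K.
Isothermal, so P V is constant: T₃ = T₂; V₃ = V₂·(P₂/P₃) = 126.0 L.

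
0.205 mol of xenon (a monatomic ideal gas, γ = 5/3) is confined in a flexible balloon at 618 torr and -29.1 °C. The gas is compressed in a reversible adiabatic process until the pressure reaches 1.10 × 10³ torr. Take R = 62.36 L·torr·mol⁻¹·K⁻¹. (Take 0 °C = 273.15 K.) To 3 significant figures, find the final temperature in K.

Convert: T₁ = 244.0 K.
From PV = nRT: V₁ = nRT₁/P₁ = 5.048 L.
Adiabatic (γ = 5/3), T V^(γ−1) and P V^γ constant: T₂ = T₁·(P₂/P₁)^((γ−1)/γ) = 307.4 K; V₂ = V₁·(P₁/P₂)^(1/γ) = 3.572 L.

T₂ ≈ 307 K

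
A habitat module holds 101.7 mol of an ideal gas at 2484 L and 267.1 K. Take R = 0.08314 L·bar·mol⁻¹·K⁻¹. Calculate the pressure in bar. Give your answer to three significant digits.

P ≈ 0.909 bar

PV = nRT ⇒ P = nRT/V = (101.7 × 0.08314 × 267.1) / 2484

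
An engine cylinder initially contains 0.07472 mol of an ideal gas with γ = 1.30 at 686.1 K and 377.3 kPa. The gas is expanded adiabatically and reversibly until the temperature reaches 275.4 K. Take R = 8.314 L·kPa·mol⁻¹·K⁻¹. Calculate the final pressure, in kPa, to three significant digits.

P₂ ≈ 7.23 kPa

From PV = nRT: V₁ = nRT₁/P₁ = 1.130 L.
Reversible adiabatic, γ = 1.30: P₂ = P₁·(T₂/T₁)^(γ/(γ−1)) = 7.225 kPa; V₂ = V₁·(T₁/T₂)^(1/(γ−1)) = 23.68 L.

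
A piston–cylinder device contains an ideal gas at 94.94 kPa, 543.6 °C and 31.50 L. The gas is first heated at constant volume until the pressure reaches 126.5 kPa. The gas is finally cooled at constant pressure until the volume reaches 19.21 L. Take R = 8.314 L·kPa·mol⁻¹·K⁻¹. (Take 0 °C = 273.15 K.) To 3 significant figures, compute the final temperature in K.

T₃ ≈ 664 K

Convert: T₁ = 816.8 K.
V constant ⇒ P ∝ T: V₂ = V₁; T₂ = T₁·(P₂/P₁) = 1088 K.
Isobaric, so V/T is constant: P₃ = P₂; T₃ = T₂·(V₃/V₂) = 663.7 K.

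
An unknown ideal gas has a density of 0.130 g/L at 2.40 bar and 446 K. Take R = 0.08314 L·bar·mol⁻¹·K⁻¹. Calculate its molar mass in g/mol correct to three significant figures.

ρ = PM/(RT) ⇒ M = ρRT/P = (0.130 × 0.08314 × 446.0) / 2.40

M ≈ 2.01 g/mol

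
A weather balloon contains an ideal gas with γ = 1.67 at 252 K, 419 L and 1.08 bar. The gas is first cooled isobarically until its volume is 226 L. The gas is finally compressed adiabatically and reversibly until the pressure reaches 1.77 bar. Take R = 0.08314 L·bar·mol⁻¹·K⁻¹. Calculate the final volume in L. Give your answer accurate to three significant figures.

V₃ ≈ 168 L

Isobaric, so V/T is constant: P₂ = P₁; T₂ = T₁·(V₂/V₁) = 135.9 K.
Adiabatic (γ = 1.67), T V^(γ−1) and P V^γ constant: T₃ = T₂·(P₃/P₂)^((γ−1)/γ) = 165.7 K; V₃ = V₂·(P₂/P₃)^(1/γ) = 168.1 L.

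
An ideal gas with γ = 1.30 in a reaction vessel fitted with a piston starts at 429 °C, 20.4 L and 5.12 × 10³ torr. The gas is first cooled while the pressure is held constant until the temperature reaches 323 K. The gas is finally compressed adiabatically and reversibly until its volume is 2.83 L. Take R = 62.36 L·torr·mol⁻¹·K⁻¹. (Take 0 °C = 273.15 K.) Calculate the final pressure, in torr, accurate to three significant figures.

P₃ ≈ 2.43e+04 torr

Convert: T₁ = 702.1 K.
P constant ⇒ V ∝ T: P₂ = P₁; V₂ = V₁·(T₂/T₁) = 9.384 L.
Reversible adiabatic, γ = 1.30: T₃ = T₂·(V₂/V₃)^(γ−1) = 462.8 K; P₃ = P₂·(V₂/V₃)^γ = 2.433e+04 torr.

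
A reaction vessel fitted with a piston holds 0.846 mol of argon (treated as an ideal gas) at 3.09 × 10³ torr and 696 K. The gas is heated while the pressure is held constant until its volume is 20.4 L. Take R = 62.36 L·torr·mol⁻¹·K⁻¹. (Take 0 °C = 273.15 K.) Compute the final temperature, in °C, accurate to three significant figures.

From PV = nRT: V₁ = nRT₁/P₁ = 11.88 L.
P constant ⇒ V ∝ T: P₂ = P₁; T₂ = T₁·(V₂/V₁) = 1195 K.

T₂ ≈ 922 °C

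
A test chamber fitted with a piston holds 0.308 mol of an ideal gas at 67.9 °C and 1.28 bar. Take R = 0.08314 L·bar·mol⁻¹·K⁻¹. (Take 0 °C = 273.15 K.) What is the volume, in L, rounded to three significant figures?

V ≈ 6.82 L

Convert: T = 341.05 K.
PV = nRT ⇒ V = nRT/P = (0.308 × 0.08314 × 341.05) / 1.28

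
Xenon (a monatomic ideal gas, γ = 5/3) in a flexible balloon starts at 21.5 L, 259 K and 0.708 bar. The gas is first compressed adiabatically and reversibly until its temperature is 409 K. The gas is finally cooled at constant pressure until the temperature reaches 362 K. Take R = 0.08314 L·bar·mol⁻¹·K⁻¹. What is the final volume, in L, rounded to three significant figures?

Reversible adiabatic, γ = 5/3: P₂ = P₁·(T₂/T₁)^(γ/(γ−1)) = 2.219 bar; V₂ = V₁·(T₁/T₂)^(1/(γ−1)) = 10.83 L.
P constant ⇒ V ∝ T: P₃ = P₂; V₃ = V₂·(T₃/T₂) = 9.589 L.

V₃ ≈ 9.59 L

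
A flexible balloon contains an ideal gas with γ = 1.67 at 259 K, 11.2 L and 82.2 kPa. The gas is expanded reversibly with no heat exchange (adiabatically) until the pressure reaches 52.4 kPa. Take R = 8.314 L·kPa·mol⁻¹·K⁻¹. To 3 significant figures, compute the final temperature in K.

Reversible adiabatic, γ = 1.67: T₂ = T₁·(P₂/P₁)^((γ−1)/γ) = 216.2 K; V₂ = V₁·(P₁/P₂)^(1/γ) = 14.67 L.

T₂ ≈ 216 K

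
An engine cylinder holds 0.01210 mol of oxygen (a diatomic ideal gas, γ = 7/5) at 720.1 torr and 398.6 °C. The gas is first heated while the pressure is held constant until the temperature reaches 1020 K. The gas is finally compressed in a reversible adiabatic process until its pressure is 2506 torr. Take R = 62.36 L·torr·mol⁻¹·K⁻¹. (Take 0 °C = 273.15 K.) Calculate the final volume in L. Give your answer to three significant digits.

V₃ ≈ 0.439 L

Convert: T₁ = 671.8 K.
From PV = nRT: V₁ = nRT₁/P₁ = 0.7039 L.
Isobaric, so V/T is constant: P₂ = P₁; V₂ = V₁·(T₂/T₁) = 1.069 L.
Adiabatic (γ = 7/5), T V^(γ−1) and P V^γ constant: T₃ = T₂·(P₃/P₂)^((γ−1)/γ) = 1457 K; V₃ = V₂·(P₂/P₃)^(1/γ) = 0.4386 L.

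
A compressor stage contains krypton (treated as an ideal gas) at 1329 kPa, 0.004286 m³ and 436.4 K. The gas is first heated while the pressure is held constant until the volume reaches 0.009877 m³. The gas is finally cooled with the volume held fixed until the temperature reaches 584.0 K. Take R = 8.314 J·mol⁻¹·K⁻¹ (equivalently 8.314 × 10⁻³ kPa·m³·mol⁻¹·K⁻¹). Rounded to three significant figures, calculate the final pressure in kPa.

P₃ ≈ 772 kPa

Isobaric, so V/T is constant: P₂ = P₁; T₂ = T₁·(V₂/V₁) = 1006 K.
Isochoric, so P/T is constant: V₃ = V₂; P₃ = P₂·(T₃/T₂) = 771.8 kPa.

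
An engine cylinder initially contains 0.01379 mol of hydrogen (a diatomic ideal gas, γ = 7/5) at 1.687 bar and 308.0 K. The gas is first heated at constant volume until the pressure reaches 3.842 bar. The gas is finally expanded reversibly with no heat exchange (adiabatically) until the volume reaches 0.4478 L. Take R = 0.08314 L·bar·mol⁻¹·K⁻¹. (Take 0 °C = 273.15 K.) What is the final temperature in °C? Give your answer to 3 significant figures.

From PV = nRT: V₁ = nRT₁/P₁ = 0.2093 L.
V constant ⇒ P ∝ T: V₂ = V₁; T₂ = T₁·(P₂/P₁) = 701.4 K.
Adiabatic (γ = 7/5), T V^(γ−1) and P V^γ constant: T₃ = T₂·(V₂/V₃)^(γ−1) = 517.5 K; P₃ = P₂·(V₂/V₃)^γ = 1.325 bar.

T₃ ≈ 244 °C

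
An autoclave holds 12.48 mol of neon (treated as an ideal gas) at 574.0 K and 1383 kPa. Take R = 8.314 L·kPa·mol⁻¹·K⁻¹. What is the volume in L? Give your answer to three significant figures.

V ≈ 43.1 L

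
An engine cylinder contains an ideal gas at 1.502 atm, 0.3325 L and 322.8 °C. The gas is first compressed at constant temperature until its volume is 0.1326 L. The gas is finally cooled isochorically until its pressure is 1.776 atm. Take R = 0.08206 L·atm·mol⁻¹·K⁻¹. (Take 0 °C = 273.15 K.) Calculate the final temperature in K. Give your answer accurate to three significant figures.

Convert: T₁ = 596.0 K.
Isothermal, so P V is constant: T₂ = T₁; P₂ = P₁·(V₁/V₂) = 3.766 atm.
V constant ⇒ P ∝ T: V₃ = V₂; T₃ = T₂·(P₃/P₂) = 281.0 K.

T₃ ≈ 281 K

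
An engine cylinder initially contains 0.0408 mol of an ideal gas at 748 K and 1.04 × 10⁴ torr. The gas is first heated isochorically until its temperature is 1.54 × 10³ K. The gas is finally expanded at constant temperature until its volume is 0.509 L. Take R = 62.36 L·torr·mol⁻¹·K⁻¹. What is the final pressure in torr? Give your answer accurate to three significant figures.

P₃ ≈ 7.70e+03 torr

From PV = nRT: V₁ = nRT₁/P₁ = 0.1830 L.
Isochoric, so P/T is constant: V₂ = V₁; P₂ = P₁·(T₂/T₁) = 2.141e+04 torr.
Isothermal, so P V is constant: T₃ = T₂; P₃ = P₂·(V₂/V₃) = 7698 torr.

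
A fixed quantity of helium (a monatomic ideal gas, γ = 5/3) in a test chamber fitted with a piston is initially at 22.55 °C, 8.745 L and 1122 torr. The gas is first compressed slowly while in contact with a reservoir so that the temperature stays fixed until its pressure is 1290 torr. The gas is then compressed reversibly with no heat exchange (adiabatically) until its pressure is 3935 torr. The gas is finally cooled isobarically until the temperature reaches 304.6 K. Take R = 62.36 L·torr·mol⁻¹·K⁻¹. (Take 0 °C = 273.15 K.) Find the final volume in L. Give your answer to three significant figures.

V₄ ≈ 2.57 L

Convert: T₁ = 295.7 K.
T constant ⇒ Boyle's law P V = const: T₂ = T₁; V₂ = V₁·(P₁/P₂) = 7.606 L.
Adiabatic (γ = 5/3), T V^(γ−1) and P V^γ constant: T₃ = T₂·(P₃/P₂)^((γ−1)/γ) = 461.9 K; V₃ = V₂·(P₂/P₃)^(1/γ) = 3.895 L.
P constant ⇒ V ∝ T: P₄ = P₃; V₄ = V₃·(T₄/T₃) = 2.569 L.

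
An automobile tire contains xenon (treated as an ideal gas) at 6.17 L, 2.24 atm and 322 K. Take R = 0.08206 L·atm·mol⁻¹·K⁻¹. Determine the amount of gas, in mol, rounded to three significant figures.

PV = nRT ⇒ n = PV/(RT) = (2.24 × 6.17) / (0.08206 × 322)

n ≈ 0.523 mol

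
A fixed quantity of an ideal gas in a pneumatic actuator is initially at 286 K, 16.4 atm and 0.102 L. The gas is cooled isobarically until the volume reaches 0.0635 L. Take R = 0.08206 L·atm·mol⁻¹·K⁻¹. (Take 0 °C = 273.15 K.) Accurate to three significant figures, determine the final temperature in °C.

Isobaric, so V/T is constant: P₂ = P₁; T₂ = T₁·(V₂/V₁) = 178.0 K.

T₂ ≈ -95.1 °C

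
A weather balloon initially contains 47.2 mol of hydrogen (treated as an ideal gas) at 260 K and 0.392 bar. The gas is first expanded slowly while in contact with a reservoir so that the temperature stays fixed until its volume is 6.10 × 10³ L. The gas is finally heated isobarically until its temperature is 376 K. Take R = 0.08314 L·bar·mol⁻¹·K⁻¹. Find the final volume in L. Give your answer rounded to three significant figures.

From PV = nRT: V₁ = nRT₁/P₁ = 2603 L.
Isothermal, so P V is constant: T₂ = T₁; P₂ = P₁·(V₁/V₂) = 0.1673 bar.
P constant ⇒ V ∝ T: P₃ = P₂; V₃ = V₂·(T₃/T₂) = 8822 L.

V₃ ≈ 8.82e+03 L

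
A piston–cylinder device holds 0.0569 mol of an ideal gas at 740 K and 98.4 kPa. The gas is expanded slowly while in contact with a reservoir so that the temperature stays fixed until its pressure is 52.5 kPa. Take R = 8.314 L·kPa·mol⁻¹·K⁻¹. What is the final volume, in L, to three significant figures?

V₂ ≈ 6.67 L

From PV = nRT: V₁ = nRT₁/P₁ = 3.558 L.
T constant ⇒ Boyle's law P V = const: T₂ = T₁; V₂ = V₁·(P₁/P₂) = 6.668 L.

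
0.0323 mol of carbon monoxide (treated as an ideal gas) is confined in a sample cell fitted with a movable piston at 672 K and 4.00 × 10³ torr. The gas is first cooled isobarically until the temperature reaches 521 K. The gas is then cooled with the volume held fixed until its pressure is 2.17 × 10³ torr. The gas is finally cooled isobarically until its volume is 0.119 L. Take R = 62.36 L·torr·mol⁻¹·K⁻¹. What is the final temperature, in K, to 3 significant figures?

T₄ ≈ 128 K

From PV = nRT: V₁ = nRT₁/P₁ = 0.3384 L.
P constant ⇒ V ∝ T: P₂ = P₁; V₂ = V₁·(T₂/T₁) = 0.2624 L.
V constant ⇒ P ∝ T: V₃ = V₂; T₃ = T₂·(P₃/P₂) = 282.6 K.
P constant ⇒ V ∝ T: P₄ = P₃; T₄ = T₃·(V₄/V₃) = 128.2 K.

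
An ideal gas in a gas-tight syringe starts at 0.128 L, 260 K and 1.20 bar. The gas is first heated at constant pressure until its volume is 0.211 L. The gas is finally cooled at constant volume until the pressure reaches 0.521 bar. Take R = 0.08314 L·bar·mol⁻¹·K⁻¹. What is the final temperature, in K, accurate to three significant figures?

Isobaric, so V/T is constant: P₂ = P₁; T₂ = T₁·(V₂/V₁) = 428.6 K.
Isochoric, so P/T is constant: V₃ = V₂; T₃ = T₂·(P₃/P₂) = 186.1 K.

T₃ ≈ 186 K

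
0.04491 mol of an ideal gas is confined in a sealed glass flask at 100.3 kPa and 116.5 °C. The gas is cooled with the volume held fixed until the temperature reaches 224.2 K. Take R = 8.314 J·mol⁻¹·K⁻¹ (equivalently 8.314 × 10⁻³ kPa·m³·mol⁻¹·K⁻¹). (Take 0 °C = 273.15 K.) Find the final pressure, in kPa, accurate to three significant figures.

Convert: T₁ = 389.6 K.
From PV = nRT: V₁ = nRT₁/P₁ = 0.001451 m³.
Isochoric, so P/T is constant: V₂ = V₁; P₂ = P₁·(T₂/T₁) = 57.71 kPa.

P₂ ≈ 57.7 kPa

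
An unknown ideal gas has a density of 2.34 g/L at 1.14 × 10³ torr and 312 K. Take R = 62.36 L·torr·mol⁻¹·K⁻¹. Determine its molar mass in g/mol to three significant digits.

ρ = PM/(RT) ⇒ M = ρRT/P = (2.34 × 62.36 × 312.0) / 1.14e+03

M ≈ 39.9 g/mol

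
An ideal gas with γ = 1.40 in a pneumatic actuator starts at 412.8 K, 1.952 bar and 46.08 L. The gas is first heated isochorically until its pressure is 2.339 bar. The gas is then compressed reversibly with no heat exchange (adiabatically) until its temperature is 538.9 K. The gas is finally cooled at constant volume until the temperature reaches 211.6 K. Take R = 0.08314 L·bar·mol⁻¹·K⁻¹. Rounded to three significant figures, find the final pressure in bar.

P₄ ≈ 1.24 bar

V constant ⇒ P ∝ T: V₂ = V₁; T₂ = T₁·(P₂/P₁) = 494.6 K.
Reversible adiabatic, γ = 1.40: P₃ = P₂·(T₃/T₂)^(γ/(γ−1)) = 3.157 bar; V₃ = V₂·(T₂/T₃)^(1/(γ−1)) = 37.19 L.
V constant ⇒ P ∝ T: V₄ = V₃; P₄ = P₃·(T₄/T₃) = 1.240 bar.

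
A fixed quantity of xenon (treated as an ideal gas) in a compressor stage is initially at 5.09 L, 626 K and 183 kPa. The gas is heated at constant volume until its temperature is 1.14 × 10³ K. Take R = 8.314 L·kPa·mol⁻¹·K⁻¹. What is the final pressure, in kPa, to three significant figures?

P₂ ≈ 333 kPa

Isochoric, so P/T is constant: V₂ = V₁; P₂ = P₁·(T₂/T₁) = 333.3 kPa.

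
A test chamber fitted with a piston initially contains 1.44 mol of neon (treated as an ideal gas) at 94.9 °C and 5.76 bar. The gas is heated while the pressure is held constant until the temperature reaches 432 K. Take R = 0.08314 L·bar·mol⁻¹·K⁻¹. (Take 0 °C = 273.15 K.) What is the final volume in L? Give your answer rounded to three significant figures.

Convert: T₁ = 368.0 K.
From PV = nRT: V₁ = nRT₁/P₁ = 7.650 L.
Isobaric, so V/T is constant: P₂ = P₁; V₂ = V₁·(T₂/T₁) = 8.979 L.

V₂ ≈ 8.98 L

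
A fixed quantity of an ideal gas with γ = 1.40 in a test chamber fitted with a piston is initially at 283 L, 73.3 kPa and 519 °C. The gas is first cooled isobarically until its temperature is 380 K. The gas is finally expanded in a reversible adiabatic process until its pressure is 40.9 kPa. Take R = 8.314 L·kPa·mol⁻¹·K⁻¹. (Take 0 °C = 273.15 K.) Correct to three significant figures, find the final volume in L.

V₃ ≈ 206 L

Convert: T₁ = 792.1 K.
P constant ⇒ V ∝ T: P₂ = P₁; V₂ = V₁·(T₂/T₁) = 135.8 L.
Adiabatic (γ = 1.40), T V^(γ−1) and P V^γ constant: T₃ = T₂·(P₃/P₂)^((γ−1)/γ) = 321.7 K; V₃ = V₂·(P₂/P₃)^(1/γ) = 205.9 L.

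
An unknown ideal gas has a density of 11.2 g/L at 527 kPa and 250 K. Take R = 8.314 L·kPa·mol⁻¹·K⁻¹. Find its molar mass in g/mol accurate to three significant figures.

ρ = PM/(RT) ⇒ M = ρRT/P = (11.2 × 8.314 × 250.0) / 527

M ≈ 44.2 g/mol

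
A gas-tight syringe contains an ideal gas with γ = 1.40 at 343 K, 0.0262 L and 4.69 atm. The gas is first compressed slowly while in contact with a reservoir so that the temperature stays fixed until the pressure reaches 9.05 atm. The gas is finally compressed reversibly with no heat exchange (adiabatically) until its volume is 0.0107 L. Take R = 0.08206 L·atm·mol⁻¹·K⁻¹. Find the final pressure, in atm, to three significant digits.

Isothermal, so P V is constant: T₂ = T₁; V₂ = V₁·(P₁/P₂) = 0.01358 L.
Adiabatic (γ = 1.40), T V^(γ−1) and P V^γ constant: T₃ = T₂·(V₂/V₃)^(γ−1) = 377.3 K; P₃ = P₂·(V₂/V₃)^γ = 12.63 atm.

P₃ ≈ 12.6 atm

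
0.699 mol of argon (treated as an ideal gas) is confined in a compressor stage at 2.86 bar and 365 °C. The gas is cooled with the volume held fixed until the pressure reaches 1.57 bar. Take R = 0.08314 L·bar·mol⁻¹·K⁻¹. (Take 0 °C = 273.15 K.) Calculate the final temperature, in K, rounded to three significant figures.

Convert: T₁ = 638.1 K.
From PV = nRT: V₁ = nRT₁/P₁ = 12.97 L.
V constant ⇒ P ∝ T: V₂ = V₁; T₂ = T₁·(P₂/P₁) = 350.3 K.

T₂ ≈ 350 K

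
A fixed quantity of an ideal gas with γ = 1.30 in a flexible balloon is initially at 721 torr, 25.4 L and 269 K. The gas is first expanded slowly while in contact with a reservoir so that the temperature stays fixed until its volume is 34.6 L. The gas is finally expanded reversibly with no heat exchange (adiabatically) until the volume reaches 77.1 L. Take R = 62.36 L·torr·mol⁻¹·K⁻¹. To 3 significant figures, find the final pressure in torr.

P₃ ≈ 187 torr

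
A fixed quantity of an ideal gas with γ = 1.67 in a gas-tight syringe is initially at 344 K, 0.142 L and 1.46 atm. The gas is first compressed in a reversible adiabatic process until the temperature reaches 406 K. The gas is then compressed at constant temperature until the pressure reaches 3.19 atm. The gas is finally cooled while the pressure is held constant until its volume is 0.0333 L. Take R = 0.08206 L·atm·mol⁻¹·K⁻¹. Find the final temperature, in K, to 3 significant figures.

Reversible adiabatic, γ = 1.67: P₂ = P₁·(T₂/T₁)^(γ/(γ−1)) = 2.207 atm; V₂ = V₁·(T₁/T₂)^(1/(γ−1)) = 0.1109 L.
T constant ⇒ Boyle's law P V = const: T₃ = T₂; V₃ = V₂·(P₂/P₃) = 0.07670 L.
P constant ⇒ V ∝ T: P₄ = P₃; T₄ = T₃·(V₄/V₃) = 176.3 K.

T₄ ≈ 176 K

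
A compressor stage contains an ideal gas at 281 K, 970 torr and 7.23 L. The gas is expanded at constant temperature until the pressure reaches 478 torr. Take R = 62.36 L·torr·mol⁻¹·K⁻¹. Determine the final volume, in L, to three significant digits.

T constant ⇒ Boyle's law P V = const: T₂ = T₁; V₂ = V₁·(P₁/P₂) = 14.67 L.

V₂ ≈ 14.7 L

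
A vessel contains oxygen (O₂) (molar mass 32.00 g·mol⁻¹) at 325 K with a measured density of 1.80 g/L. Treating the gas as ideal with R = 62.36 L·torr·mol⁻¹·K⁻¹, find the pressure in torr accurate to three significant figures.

P ≈ 1.14e+03 torr

ρ = PM/(RT) ⇒ P = ρRT/M = (1.80 × 62.36 × 325.0) / 32.00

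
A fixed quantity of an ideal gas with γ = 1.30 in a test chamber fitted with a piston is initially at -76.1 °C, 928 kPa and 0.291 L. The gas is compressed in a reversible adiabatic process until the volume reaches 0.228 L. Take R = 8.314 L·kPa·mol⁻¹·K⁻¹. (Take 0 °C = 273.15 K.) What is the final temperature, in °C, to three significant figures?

Convert: T₁ = 197.0 K.
Reversible adiabatic, γ = 1.30: T₂ = T₁·(V₁/V₂)^(γ−1) = 212.0 K; P₂ = P₁·(V₁/V₂)^γ = 1274 kPa.

T₂ ≈ -61.1 °C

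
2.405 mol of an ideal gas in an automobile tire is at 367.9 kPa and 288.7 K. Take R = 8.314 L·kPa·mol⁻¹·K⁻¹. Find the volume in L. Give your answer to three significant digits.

PV = nRT ⇒ V = nRT/P = (2.405 × 8.314 × 288.7) / 367.9

V ≈ 15.7 L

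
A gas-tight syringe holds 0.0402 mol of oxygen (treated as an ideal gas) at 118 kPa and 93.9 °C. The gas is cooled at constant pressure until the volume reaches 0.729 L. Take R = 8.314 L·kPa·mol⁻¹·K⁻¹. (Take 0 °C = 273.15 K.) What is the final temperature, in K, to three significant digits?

Convert: T₁ = 367.0 K.
From PV = nRT: V₁ = nRT₁/P₁ = 1.040 L.
P constant ⇒ V ∝ T: P₂ = P₁; T₂ = T₁·(V₂/V₁) = 257.4 K.

T₂ ≈ 257 K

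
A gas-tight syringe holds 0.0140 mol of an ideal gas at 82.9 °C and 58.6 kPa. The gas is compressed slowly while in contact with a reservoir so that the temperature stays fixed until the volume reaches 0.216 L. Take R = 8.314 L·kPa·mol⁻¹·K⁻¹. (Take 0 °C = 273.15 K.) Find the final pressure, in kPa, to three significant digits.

Convert: T₁ = 356.0 K.
From PV = nRT: V₁ = nRT₁/P₁ = 0.7072 L.
Isothermal, so P V is constant: T₂ = T₁; P₂ = P₁·(V₁/V₂) = 191.9 kPa.

P₂ ≈ 192 kPa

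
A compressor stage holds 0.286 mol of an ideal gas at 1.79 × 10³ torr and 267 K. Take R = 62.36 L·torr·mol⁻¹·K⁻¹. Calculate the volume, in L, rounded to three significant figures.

V ≈ 2.66 L

PV = nRT ⇒ V = nRT/P = (0.286 × 62.36 × 267) / 1.79e+03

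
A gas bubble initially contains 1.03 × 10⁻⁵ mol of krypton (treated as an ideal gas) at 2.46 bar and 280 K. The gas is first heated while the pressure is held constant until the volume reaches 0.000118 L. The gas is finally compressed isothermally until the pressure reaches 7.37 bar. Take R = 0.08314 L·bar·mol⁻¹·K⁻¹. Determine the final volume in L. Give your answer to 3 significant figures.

V₃ ≈ 3.94e-05 L

From PV = nRT: V₁ = nRT₁/P₁ = 9.747e-05 L.
Isobaric, so V/T is constant: P₂ = P₁; T₂ = T₁·(V₂/V₁) = 339.0 K.
Isothermal, so P V is constant: T₃ = T₂; V₃ = V₂·(P₂/P₃) = 3.939e-05 L.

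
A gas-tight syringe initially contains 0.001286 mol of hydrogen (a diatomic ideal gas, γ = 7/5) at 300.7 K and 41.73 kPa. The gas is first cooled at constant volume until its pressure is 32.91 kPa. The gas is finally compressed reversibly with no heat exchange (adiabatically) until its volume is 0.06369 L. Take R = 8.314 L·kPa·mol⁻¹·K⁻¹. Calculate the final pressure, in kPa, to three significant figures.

From PV = nRT: V₁ = nRT₁/P₁ = 0.07704 L.
V constant ⇒ P ∝ T: V₂ = V₁; T₂ = T₁·(P₂/P₁) = 237.1 K.
Reversible adiabatic, γ = 7/5: T₃ = T₂·(V₂/V₃)^(γ−1) = 255.9 K; P₃ = P₂·(V₂/V₃)^γ = 42.96 kPa.

P₃ ≈ 43.0 kPa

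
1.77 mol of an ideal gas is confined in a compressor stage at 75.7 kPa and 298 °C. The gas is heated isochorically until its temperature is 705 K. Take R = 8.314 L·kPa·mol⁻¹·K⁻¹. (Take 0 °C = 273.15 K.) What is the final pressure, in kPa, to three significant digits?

P₂ ≈ 93.4 kPa

Convert: T₁ = 571.1 K.
From PV = nRT: V₁ = nRT₁/P₁ = 111.0 L.
V constant ⇒ P ∝ T: V₂ = V₁; P₂ = P₁·(T₂/T₁) = 93.44 kPa.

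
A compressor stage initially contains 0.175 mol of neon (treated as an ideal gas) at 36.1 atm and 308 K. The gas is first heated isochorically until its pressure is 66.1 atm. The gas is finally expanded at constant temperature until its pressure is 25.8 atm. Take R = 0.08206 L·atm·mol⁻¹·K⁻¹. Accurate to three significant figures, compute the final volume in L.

V₃ ≈ 0.314 L

From PV = nRT: V₁ = nRT₁/P₁ = 0.1225 L.
V constant ⇒ P ∝ T: V₂ = V₁; T₂ = T₁·(P₂/P₁) = 564.0 K.
Isothermal, so P V is constant: T₃ = T₂; V₃ = V₂·(P₂/P₃) = 0.3139 L.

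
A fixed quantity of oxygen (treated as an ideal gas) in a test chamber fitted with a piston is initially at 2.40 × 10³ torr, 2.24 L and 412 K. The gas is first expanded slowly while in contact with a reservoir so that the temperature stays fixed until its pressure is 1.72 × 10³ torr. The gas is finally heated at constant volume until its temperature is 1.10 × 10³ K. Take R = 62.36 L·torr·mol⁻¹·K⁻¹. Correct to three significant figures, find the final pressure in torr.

P₃ ≈ 4.59e+03 torr

T constant ⇒ Boyle's law P V = const: T₂ = T₁; V₂ = V₁·(P₁/P₂) = 3.126 L.
Isochoric, so P/T is constant: V₃ = V₂; P₃ = P₂·(T₃/T₂) = 4592 torr.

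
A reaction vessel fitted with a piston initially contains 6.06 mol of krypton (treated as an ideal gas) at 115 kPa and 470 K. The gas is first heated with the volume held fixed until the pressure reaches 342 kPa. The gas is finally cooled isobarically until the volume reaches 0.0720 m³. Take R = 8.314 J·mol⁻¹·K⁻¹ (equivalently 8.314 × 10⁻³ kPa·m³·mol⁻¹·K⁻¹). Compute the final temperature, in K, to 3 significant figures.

T₃ ≈ 489 K

From PV = nRT: V₁ = nRT₁/P₁ = 0.2059 m³.
Isochoric, so P/T is constant: V₂ = V₁; T₂ = T₁·(P₂/P₁) = 1398 K.
P constant ⇒ V ∝ T: P₃ = P₂; T₃ = T₂·(V₃/V₂) = 488.7 K.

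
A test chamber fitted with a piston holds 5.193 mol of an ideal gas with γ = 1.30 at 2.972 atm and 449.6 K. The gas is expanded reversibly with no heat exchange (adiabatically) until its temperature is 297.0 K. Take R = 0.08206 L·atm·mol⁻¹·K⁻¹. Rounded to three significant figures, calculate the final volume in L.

V₂ ≈ 257 L

From PV = nRT: V₁ = nRT₁/P₁ = 64.47 L.
Reversible adiabatic, γ = 1.30: P₂ = P₁·(T₂/T₁)^(γ/(γ−1)) = 0.4929 atm; V₂ = V₁·(T₁/T₂)^(1/(γ−1)) = 256.8 L.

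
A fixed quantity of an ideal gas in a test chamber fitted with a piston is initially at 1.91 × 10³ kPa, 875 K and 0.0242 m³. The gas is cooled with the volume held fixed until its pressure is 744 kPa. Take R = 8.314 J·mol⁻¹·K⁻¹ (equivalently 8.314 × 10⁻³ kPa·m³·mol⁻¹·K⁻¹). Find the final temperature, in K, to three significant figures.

V constant ⇒ P ∝ T: V₂ = V₁; T₂ = T₁·(P₂/P₁) = 340.8 K.

T₂ ≈ 341 K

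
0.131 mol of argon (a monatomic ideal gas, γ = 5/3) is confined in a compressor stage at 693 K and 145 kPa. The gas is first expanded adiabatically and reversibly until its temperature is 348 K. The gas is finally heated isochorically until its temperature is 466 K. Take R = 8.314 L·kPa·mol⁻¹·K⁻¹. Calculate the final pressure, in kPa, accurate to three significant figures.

From PV = nRT: V₁ = nRT₁/P₁ = 5.205 L.
Adiabatic (γ = 5/3), T V^(γ−1) and P V^γ constant: P₂ = P₁·(T₂/T₁)^(γ/(γ−1)) = 25.91 kPa; V₂ = V₁·(T₁/T₂)^(1/(γ−1)) = 14.63 L.
Isochoric, so P/T is constant: V₃ = V₂; P₃ = P₂·(T₃/T₂) = 34.70 kPa.

P₃ ≈ 34.7 kPa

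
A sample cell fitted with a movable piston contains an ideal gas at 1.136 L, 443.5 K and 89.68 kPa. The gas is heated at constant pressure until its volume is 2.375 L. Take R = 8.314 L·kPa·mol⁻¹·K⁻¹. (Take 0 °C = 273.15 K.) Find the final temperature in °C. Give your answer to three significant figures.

P constant ⇒ V ∝ T: P₂ = P₁; T₂ = T₁·(V₂/V₁) = 927.2 K.

T₂ ≈ 654 °C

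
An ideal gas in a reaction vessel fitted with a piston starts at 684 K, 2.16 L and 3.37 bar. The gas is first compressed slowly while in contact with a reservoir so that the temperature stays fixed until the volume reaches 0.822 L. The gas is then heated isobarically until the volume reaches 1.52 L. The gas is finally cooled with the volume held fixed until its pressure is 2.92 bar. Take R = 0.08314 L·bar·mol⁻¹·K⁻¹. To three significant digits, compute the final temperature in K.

T₄ ≈ 417 K

Isothermal, so P V is constant: T₂ = T₁; P₂ = P₁·(V₁/V₂) = 8.855 bar.
Isobaric, so V/T is constant: P₃ = P₂; T₃ = T₂·(V₃/V₂) = 1265 K.
V constant ⇒ P ∝ T: V₄ = V₃; T₄ = T₃·(P₄/P₃) = 417.1 K.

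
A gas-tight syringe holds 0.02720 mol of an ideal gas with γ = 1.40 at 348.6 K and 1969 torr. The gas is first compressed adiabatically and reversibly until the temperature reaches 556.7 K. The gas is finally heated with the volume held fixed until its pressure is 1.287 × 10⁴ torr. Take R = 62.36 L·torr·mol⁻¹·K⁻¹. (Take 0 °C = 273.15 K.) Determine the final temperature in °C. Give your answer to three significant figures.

From PV = nRT: V₁ = nRT₁/P₁ = 0.3003 L.
Adiabatic (γ = 1.40), T V^(γ−1) and P V^γ constant: P₂ = P₁·(T₂/T₁)^(γ/(γ−1)) = 1.013e+04 torr; V₂ = V₁·(T₁/T₂)^(1/(γ−1)) = 0.09318 L.
Isochoric, so P/T is constant: V₃ = V₂; T₃ = T₂·(P₃/P₂) = 707.0 K.

T₃ ≈ 434 °C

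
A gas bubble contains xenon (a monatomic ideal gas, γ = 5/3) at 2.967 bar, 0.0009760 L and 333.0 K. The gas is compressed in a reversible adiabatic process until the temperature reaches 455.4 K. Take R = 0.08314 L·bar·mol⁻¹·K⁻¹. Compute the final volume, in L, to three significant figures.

V₂ ≈ 0.000610 L

Reversible adiabatic, γ = 5/3: P₂ = P₁·(T₂/T₁)^(γ/(γ−1)) = 6.489 bar; V₂ = V₁·(T₁/T₂)^(1/(γ−1)) = 0.0006103 L.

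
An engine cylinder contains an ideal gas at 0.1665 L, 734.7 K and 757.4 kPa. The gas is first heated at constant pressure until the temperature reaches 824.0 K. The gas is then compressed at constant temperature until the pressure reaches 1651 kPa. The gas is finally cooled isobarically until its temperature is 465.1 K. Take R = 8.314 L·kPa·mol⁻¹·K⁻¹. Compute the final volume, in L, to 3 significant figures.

V₄ ≈ 0.0484 L

Isobaric, so V/T is constant: P₂ = P₁; V₂ = V₁·(T₂/T₁) = 0.1867 L.
T constant ⇒ Boyle's law P V = const: T₃ = T₂; V₃ = V₂·(P₂/P₃) = 0.08567 L.
P constant ⇒ V ∝ T: P₄ = P₃; V₄ = V₃·(T₄/T₃) = 0.04835 L.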